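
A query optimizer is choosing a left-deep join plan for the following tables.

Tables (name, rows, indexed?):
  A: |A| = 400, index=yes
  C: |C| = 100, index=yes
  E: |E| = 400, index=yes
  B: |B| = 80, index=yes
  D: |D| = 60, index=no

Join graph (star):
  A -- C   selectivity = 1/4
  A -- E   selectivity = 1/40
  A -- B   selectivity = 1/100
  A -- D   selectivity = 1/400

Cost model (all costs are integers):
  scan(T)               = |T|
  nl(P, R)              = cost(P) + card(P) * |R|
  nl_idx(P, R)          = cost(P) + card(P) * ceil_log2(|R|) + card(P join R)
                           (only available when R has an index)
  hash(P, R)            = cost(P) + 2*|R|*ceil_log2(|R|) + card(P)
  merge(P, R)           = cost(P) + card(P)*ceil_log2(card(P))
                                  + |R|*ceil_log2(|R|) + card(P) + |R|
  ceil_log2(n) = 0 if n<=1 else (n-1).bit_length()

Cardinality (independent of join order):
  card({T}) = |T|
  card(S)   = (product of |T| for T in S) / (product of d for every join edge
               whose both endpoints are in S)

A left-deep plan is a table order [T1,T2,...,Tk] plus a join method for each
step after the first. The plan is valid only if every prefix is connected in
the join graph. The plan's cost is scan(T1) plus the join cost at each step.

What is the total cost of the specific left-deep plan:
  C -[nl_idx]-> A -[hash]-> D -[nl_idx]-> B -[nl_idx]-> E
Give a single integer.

step 1: scan C: cost=100, card=100
step 2: join A via nl_idx
    card(P join A) = 100*400/(4) = 10000
    cost = 100 + 100*9 + 10000 = 11000
step 3: join D via hash
    card(P join D) = 10000*60/(400) = 1500
    cost = 11000 + 2*60*6 + 10000 = 21720
step 4: join B via nl_idx
    card(P join B) = 1500*80/(100) = 1200
    cost = 21720 + 1500*7 + 1200 = 33420
step 5: join E via nl_idx
    card(P join E) = 1200*400/(40) = 12000
    cost = 33420 + 1200*9 + 12000 = 56220

56220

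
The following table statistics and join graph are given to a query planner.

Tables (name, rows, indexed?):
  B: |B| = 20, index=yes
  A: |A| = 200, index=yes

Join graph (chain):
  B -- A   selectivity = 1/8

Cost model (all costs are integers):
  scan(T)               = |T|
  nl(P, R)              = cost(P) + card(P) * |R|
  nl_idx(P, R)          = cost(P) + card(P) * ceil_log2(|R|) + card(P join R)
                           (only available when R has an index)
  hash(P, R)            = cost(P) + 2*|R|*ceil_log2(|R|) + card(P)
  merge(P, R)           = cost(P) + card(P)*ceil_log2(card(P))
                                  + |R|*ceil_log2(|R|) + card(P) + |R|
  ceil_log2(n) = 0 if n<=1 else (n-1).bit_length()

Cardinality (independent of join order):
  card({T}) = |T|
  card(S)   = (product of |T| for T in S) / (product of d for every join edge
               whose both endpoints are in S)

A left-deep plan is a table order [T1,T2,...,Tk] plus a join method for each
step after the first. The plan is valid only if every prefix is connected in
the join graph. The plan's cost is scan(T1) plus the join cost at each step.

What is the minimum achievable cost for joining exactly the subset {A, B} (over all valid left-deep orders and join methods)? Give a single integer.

Selinger DP over subsets of {A,B}:
  {B}: scan cost=20, card=20
  {A}: scan cost=200, card=200
  {AB}: card=500; try (B,hash)→600, (A,nl_idx)→680, (B,nl_idx)→1700, (A,merge)→1940, (B,merge)→2120, (A,hash)→3240 …(+2); best=600 via (B,hash)

600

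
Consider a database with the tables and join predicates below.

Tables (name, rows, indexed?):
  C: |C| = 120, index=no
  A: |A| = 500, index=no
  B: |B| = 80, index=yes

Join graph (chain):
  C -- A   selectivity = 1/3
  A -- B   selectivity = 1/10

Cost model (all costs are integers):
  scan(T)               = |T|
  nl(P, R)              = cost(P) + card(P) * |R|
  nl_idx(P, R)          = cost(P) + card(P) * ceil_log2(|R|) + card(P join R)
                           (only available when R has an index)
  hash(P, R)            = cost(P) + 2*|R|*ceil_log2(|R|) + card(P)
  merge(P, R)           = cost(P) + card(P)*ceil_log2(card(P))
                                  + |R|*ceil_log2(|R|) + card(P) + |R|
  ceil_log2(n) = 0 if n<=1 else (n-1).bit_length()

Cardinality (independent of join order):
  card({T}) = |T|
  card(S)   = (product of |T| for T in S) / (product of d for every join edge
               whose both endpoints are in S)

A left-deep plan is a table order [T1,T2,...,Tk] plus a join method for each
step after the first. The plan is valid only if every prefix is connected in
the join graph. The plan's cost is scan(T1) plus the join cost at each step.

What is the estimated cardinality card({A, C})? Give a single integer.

20000

Tables in S: A(500), C(120)
Edges inside S: C-A(d=3)
numerator = 500 * 120 = 60000
denominator = 3 = 3
card(S) = 60000 / 3 = 20000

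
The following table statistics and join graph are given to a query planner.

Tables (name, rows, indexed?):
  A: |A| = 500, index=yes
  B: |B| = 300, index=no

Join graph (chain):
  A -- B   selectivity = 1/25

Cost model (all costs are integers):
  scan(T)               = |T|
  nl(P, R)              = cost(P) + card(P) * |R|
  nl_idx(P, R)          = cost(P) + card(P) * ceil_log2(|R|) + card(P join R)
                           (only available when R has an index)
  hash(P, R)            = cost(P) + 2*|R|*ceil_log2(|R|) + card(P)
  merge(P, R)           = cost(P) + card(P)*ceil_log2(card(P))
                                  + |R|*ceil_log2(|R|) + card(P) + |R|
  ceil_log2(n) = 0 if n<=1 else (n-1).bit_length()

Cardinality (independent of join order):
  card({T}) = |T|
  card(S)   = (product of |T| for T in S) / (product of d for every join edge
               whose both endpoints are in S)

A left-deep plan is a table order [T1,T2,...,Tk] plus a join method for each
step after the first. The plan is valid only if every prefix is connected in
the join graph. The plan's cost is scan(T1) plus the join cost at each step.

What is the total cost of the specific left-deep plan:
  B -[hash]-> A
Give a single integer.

9600

step 1: scan B: cost=300, card=300
step 2: join A via hash
    card(P join A) = 300*500/(25) = 6000
    cost = 300 + 2*500*9 + 300 = 9600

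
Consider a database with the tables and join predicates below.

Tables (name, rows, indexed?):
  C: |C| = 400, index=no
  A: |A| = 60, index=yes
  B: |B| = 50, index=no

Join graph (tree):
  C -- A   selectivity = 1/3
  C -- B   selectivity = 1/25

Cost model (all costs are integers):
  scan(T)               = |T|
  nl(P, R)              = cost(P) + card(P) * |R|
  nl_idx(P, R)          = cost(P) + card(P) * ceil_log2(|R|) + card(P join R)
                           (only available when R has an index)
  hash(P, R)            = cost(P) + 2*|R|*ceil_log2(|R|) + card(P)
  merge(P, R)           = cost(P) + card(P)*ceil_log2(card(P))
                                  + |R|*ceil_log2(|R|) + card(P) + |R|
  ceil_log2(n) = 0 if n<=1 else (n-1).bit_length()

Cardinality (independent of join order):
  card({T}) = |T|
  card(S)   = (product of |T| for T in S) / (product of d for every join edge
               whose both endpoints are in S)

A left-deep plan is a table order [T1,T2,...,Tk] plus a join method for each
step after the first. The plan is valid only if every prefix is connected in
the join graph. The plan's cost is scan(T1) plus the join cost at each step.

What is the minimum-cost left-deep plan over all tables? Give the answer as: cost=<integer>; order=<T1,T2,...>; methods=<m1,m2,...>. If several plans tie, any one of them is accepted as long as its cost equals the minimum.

Selinger DP (subsets sized 1..n):
  {C}: scan cost=400, card=400
  {A}: scan cost=60, card=60
  {B}: scan cost=50, card=50
  {AC}: card=8000; try (A,hash)→1520, (C,merge)→4480, (A,merge)→4820, (C,hash)→7320, (A,nl_idx)→10800, (C,nl)→24060 …(+1); best=1520 via (A,hash)
  {BC}: card=800; try (B,hash)→1400, (C,merge)→4400, (B,merge)→4750, (C,hash)→7300, (C,nl)→20050, (B,nl)→20400; best=1400 via (B,hash)
  {ABC}: card=16000; try (A,hash)→2920, (B,hash)→10120, (A,merge)→10620, (A,nl_idx)→22200, (A,nl)→49400, (B,merge)→113870 …(+1); best=2920 via (A,hash)

cost=2920; order=C,B,A; methods=hash,hash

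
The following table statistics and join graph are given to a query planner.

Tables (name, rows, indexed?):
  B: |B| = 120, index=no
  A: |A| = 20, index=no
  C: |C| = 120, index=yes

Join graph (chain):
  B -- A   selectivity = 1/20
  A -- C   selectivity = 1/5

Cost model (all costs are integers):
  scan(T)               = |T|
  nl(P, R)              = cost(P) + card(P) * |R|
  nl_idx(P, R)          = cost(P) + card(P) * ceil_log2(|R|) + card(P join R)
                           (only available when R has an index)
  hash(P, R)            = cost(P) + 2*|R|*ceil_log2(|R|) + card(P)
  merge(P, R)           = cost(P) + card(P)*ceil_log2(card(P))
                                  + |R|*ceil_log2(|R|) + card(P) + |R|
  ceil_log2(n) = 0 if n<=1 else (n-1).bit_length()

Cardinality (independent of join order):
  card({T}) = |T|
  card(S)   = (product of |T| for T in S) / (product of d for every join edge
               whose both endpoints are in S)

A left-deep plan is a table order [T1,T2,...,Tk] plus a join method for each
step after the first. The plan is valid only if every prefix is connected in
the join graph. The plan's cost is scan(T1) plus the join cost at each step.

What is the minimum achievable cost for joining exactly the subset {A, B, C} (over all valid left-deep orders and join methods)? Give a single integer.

Selinger DP over subsets of {A,B,C}:
  {B}: scan cost=120, card=120
  {A}: scan cost=20, card=20
  {C}: scan cost=120, card=120
  {AB}: card=120; try (A,hash)→440, (B,merge)→1100, (A,merge)→1200, (B,hash)→1720, (B,nl)→2420, (A,nl)→2520; best=440 via (A,hash)
  {AC}: card=480; try (A,hash)→440, (C,nl_idx)→640, (C,merge)→1100, (A,merge)→1200, (C,hash)→1720, (C,nl)→2420 …(+1); best=440 via (A,hash)
  {ABC}: card=2880; try (C,hash)→2240, (C,merge)→2360, (B,hash)→2600, (C,nl_idx)→4160, (B,merge)→6200, (C,nl)→14840 …(+1); best=2240 via (C,hash)

2240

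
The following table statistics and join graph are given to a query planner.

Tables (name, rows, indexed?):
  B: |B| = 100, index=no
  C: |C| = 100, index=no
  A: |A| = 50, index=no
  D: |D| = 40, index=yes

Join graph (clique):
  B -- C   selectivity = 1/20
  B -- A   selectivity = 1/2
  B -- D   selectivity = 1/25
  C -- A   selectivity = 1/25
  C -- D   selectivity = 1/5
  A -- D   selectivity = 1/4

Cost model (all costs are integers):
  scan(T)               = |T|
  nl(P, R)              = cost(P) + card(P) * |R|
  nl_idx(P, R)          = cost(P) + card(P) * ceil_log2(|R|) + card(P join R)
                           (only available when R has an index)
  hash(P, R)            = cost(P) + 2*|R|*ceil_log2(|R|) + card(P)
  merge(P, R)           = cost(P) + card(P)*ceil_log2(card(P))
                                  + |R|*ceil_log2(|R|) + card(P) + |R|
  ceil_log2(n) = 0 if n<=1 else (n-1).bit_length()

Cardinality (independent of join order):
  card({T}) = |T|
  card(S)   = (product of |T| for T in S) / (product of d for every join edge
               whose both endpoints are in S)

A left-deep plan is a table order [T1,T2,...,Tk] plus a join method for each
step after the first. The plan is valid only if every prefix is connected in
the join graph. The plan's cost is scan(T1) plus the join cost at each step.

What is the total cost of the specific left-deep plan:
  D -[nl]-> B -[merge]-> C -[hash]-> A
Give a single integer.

7040

step 1: scan D: cost=40, card=40
step 2: join B via nl
    card(P join B) = 40*100/(25) = 160
    cost = 40 + 40*100 = 4040
step 3: join C via merge
    card(P join C) = 160*100/(20*5) = 160
    cost = 4040 + 160*8 + 100*7 + 160 + 100 = 6280
step 4: join A via hash
    card(P join A) = 160*50/(2*25*4) = 40
    cost = 6280 + 2*50*6 + 160 = 7040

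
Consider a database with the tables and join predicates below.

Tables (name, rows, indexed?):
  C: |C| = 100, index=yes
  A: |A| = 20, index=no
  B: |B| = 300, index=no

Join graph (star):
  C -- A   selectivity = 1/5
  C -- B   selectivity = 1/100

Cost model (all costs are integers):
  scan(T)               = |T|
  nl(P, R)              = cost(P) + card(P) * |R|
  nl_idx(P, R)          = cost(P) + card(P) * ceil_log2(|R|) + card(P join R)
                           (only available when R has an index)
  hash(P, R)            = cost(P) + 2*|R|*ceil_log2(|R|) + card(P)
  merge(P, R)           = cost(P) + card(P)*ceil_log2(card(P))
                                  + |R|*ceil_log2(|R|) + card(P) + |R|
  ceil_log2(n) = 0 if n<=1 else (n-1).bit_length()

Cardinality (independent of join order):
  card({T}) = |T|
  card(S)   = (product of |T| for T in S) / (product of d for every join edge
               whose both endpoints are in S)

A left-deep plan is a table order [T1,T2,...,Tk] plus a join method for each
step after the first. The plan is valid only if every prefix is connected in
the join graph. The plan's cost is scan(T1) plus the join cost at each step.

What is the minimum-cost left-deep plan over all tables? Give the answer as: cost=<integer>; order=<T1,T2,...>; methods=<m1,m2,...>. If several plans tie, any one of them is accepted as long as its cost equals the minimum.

Selinger DP (subsets sized 1..n):
  {C}: scan cost=100, card=100
  {A}: scan cost=20, card=20
  {B}: scan cost=300, card=300
  {AC}: card=400; try (A,hash)→400, (C,nl_idx)→560, (C,merge)→940, (A,merge)→1020, (C,hash)→1440, (C,nl)→2020 …(+1); best=400 via (A,hash)
  {BC}: card=300; try (C,hash)→2000, (C,nl_idx)→2700, (B,merge)→3900, (C,merge)→4100, (B,hash)→5600, (B,nl)→30100 …(+1); best=2000 via (C,hash)
  {ABC}: card=1200; try (A,hash)→2500, (A,merge)→5120, (B,hash)→6200, (B,merge)→7400, (A,nl)→8000, (B,nl)→120400; best=2500 via (A,hash)

cost=2500; order=B,C,A; methods=hash,hash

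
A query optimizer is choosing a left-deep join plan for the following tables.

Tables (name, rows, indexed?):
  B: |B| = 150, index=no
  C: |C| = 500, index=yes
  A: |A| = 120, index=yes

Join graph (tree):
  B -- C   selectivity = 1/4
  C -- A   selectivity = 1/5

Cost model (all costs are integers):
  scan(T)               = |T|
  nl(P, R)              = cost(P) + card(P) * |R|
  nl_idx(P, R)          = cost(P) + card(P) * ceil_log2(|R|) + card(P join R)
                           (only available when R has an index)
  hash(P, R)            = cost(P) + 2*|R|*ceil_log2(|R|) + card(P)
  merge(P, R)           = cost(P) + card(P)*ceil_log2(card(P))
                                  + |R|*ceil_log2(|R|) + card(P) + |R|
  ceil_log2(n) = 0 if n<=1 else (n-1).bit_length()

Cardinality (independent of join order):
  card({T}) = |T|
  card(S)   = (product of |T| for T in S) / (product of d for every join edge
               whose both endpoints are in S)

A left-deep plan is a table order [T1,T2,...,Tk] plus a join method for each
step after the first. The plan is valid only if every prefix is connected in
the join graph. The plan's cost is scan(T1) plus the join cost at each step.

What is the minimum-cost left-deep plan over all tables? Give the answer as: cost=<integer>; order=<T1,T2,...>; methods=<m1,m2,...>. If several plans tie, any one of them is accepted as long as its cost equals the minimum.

Selinger DP (subsets sized 1..n):
  {B}: scan cost=150, card=150
  {C}: scan cost=500, card=500
  {A}: scan cost=120, card=120
  {BC}: card=18750; try (B,hash)→3400, (C,merge)→6500, (B,merge)→6850, (C,hash)→9300, (C,nl_idx)→20250, (C,nl)→75150 …(+1); best=3400 via (B,hash)
  {AC}: card=12000; try (A,hash)→2680, (C,merge)→6080, (A,merge)→6460, (C,hash)→9240, (C,nl_idx)→13200, (A,nl_idx)→16000 …(+2); best=2680 via (A,hash)
  {ABC}: card=450000; try (B,hash)→17080, (A,hash)→23830, (B,merge)→184030, (A,merge)→304360, (A,nl_idx)→584650, (B,nl)→1802680 …(+1); best=17080 via (B,hash)

cost=17080; order=C,A,B; methods=hash,hash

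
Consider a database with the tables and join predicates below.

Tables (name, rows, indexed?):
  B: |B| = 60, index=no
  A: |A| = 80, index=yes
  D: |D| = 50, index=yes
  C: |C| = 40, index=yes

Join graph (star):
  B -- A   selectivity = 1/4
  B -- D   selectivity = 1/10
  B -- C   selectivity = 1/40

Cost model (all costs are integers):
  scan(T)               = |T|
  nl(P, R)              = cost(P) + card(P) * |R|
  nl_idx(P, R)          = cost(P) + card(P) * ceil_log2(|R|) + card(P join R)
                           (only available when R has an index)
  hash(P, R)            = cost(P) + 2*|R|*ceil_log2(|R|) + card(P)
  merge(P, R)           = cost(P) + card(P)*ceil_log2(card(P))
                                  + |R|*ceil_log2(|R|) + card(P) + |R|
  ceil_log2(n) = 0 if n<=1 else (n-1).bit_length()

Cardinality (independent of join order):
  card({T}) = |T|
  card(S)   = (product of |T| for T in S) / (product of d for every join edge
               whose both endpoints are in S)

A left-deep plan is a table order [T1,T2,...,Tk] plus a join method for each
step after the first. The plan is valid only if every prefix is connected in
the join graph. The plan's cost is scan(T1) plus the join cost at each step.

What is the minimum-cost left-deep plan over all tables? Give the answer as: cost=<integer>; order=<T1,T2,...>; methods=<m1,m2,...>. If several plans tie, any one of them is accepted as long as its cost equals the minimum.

Selinger DP (subsets sized 1..n):
  {B}: scan cost=60, card=60
  {A}: scan cost=80, card=80
  {D}: scan cost=50, card=50
  {C}: scan cost=40, card=40
  {AB}: card=1200; try (B,hash)→880, (A,merge)→1120, (B,merge)→1140, (A,hash)→1240, (A,nl_idx)→1680, (A,nl)→4860 …(+1); best=880 via (B,hash)
  {BD}: card=300; try (D,hash)→720, (D,nl_idx)→720, (B,hash)→820, (B,merge)→820, (D,merge)→830, (B,nl)→3050 …(+1); best=720 via (D,hash)
  {BC}: card=60; try (C,nl_idx)→480, (C,hash)→600, (B,merge)→740, (C,merge)→760, (B,hash)→800, (B,nl)→2440 …(+1); best=480 via (C,nl_idx)
  {ABD}: card=6000; try (A,hash)→2140, (D,hash)→2680, (A,merge)→4360, (A,nl_idx)→8820, (D,nl_idx)→14080, (D,merge)→15630 …(+2); best=2140 via (A,hash)
  {ABC}: card=1200; try (A,merge)→1540, (A,hash)→1660, (A,nl_idx)→2100, (C,hash)→2560, (A,nl)→5280, (C,nl_idx)→9280 …(+2); best=1540 via (A,merge)
  {BCD}: card=300; try (D,hash)→1140, (D,nl_idx)→1140, (D,merge)→1250, (C,hash)→1500, (C,nl_idx)→2820, (D,nl)→3480 …(+2); best=1140 via (D,hash)
  {ABCD}: card=6000; try (A,hash)→2560, (D,hash)→3340, (A,merge)→4780, (C,hash)→8620, (A,nl_idx)→9240, (D,nl_idx)→14740 …(+6); best=2560 via (A,hash)

cost=2560; order=B,C,D,A; methods=nl_idx,hash,hash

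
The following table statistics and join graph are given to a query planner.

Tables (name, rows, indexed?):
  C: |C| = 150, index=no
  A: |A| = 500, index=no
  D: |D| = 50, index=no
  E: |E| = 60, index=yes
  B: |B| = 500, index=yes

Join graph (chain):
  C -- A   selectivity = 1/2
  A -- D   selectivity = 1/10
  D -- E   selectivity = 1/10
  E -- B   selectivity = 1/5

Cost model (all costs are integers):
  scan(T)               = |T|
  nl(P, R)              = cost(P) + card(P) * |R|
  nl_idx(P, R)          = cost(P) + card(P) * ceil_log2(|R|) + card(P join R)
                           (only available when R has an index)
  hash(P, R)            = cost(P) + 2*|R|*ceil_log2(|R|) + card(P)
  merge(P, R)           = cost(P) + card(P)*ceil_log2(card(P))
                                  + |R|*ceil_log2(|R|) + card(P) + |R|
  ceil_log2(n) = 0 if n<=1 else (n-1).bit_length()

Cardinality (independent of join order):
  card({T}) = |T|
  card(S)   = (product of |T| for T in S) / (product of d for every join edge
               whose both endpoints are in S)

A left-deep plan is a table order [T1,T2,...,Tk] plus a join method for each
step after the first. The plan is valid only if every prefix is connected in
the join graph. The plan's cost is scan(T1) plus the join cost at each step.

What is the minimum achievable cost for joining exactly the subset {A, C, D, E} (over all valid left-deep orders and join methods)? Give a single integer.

Selinger DP over subsets of {A,C,D,E}:
  {C}: scan cost=150, card=150
  {A}: scan cost=500, card=500
  {D}: scan cost=50, card=50
  {E}: scan cost=60, card=60
  {AC}: card=37500; try (C,hash)→3400, (A,merge)→6500, (C,merge)→6850, (A,hash)→9300, (A,nl)→75150, (C,nl)→75500; best=3400 via (C,hash)
  {AD}: card=2500; try (D,hash)→1600, (A,merge)→5400, (D,merge)→5850, (A,hash)→9100, (A,nl)→25050, (D,nl)→25500; best=1600 via (D,hash)
  {DE}: card=300; try (E,nl_idx)→650, (D,hash)→720, (E,hash)→820, (E,merge)→820, (D,merge)→830, (E,nl)→3050 …(+1); best=650 via (E,nl_idx)
  {ACD}: card=187500; try (C,hash)→6500, (C,merge)→35450, (D,hash)→41500, (C,nl)→376600, (D,merge)→641250, (D,nl)→1878400; best=6500 via (C,hash)
  {ADE}: card=15000; try (E,hash)→4820, (A,merge)→8650, (A,hash)→9950, (E,nl_idx)→31600, (E,merge)→34520, (A,nl)→150650 …(+1); best=4820 via (E,hash)
  {ACDE}: card=1125000; try (C,hash)→22220, (E,hash)→194720, (C,merge)→231170, (C,nl)→2254820, (E,nl_idx)→2256500, (E,merge)→3569420 …(+1); best=22220 via (C,hash)

22220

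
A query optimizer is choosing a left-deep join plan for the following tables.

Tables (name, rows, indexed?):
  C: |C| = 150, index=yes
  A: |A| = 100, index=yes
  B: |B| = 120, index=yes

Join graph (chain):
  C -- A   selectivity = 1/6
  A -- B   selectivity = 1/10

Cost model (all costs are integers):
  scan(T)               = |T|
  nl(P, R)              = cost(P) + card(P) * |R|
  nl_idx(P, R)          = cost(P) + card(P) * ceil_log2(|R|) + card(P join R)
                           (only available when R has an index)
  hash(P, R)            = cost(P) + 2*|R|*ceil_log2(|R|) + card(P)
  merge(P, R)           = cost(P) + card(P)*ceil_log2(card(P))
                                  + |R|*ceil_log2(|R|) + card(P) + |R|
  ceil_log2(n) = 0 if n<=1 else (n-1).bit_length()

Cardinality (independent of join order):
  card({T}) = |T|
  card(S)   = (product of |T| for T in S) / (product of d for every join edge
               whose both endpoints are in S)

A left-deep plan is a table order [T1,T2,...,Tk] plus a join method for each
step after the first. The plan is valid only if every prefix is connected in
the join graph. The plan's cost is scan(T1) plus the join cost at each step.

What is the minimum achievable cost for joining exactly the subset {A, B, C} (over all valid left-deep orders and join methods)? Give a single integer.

Selinger DP over subsets of {A,B,C}:
  {C}: scan cost=150, card=150
  {A}: scan cost=100, card=100
  {B}: scan cost=120, card=120
  {AC}: card=2500; try (A,hash)→1700, (C,merge)→2250, (A,merge)→2300, (C,hash)→2600, (C,nl_idx)→3400, (A,nl_idx)→3700 …(+2); best=1700 via (A,hash)
  {AB}: card=1200; try (A,hash)→1640, (B,merge)→1860, (B,hash)→1880, (A,merge)→1880, (B,nl_idx)→2000, (A,nl_idx)→2160 …(+2); best=1640 via (A,hash)
  {ABC}: card=30000; try (C,hash)→5240, (B,hash)→5880, (C,merge)→17390, (B,merge)→35160, (C,nl_idx)→41240, (B,nl_idx)→49200 …(+2); best=5240 via (C,hash)

5240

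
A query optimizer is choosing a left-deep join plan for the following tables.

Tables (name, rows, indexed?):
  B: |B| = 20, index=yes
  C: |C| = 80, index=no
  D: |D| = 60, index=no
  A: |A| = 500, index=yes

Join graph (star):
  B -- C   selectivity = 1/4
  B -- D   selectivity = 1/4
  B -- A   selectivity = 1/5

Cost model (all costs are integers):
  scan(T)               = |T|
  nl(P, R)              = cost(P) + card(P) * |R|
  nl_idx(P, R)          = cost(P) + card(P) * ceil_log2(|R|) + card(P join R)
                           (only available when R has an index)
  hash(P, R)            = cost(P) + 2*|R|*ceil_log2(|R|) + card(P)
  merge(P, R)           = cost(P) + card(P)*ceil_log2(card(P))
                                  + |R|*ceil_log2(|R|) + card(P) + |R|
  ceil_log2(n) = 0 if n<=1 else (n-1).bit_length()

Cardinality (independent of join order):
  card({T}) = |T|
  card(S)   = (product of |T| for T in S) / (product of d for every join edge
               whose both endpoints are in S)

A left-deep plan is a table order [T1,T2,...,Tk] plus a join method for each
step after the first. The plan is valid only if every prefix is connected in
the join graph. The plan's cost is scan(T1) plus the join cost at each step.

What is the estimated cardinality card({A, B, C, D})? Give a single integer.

600000

Tables in S: A(500), B(20), C(80), D(60)
Edges inside S: B-C(d=4), B-D(d=4), B-A(d=5)
numerator = 500 * 20 * 80 * 60 = 48000000
denominator = 4 * 4 * 5 = 80
card(S) = 48000000 / 80 = 600000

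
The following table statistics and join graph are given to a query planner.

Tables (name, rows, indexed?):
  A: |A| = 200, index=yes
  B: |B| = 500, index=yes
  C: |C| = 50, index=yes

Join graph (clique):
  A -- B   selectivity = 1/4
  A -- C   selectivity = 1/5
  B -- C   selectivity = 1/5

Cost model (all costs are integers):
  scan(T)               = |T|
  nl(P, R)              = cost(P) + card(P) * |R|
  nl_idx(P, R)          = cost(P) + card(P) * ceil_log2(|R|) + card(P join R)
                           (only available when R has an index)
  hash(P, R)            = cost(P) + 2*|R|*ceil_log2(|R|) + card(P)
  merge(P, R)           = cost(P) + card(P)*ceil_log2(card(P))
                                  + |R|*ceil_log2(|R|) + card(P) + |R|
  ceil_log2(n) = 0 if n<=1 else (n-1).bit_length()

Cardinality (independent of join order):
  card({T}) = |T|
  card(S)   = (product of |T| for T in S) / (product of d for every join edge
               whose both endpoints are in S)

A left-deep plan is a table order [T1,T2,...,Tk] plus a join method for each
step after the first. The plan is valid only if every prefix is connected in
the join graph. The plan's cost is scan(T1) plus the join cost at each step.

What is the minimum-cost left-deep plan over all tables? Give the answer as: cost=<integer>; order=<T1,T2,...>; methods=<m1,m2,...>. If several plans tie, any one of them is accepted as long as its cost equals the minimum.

Selinger DP (subsets sized 1..n):
  {A}: scan cost=200, card=200
  {B}: scan cost=500, card=500
  {C}: scan cost=50, card=50
  {AB}: card=25000; try (A,hash)→4200, (B,merge)→7000, (A,merge)→7300, (B,hash)→9400, (B,nl_idx)→27000, (A,nl_idx)→29500 …(+2); best=4200 via (A,hash)
  {AC}: card=2000; try (C,hash)→1000, (A,merge)→2200, (C,merge)→2350, (A,nl_idx)→2450, (A,hash)→3300, (C,nl_idx)→3400 …(+2); best=1000 via (C,hash)
  {BC}: card=5000; try (C,hash)→1600, (B,merge)→5400, (B,nl_idx)→5500, (C,merge)→5850, (C,nl_idx)→8500, (B,hash)→9100 …(+2); best=1600 via (C,hash)
  {ABC}: card=50000; try (A,hash)→9800, (B,hash)→12000, (C,hash)→29800, (B,merge)→30000, (B,nl_idx)→69000, (A,merge)→73400 …(+6); best=9800 via (A,hash)

cost=9800; order=B,C,A; methods=hash,hash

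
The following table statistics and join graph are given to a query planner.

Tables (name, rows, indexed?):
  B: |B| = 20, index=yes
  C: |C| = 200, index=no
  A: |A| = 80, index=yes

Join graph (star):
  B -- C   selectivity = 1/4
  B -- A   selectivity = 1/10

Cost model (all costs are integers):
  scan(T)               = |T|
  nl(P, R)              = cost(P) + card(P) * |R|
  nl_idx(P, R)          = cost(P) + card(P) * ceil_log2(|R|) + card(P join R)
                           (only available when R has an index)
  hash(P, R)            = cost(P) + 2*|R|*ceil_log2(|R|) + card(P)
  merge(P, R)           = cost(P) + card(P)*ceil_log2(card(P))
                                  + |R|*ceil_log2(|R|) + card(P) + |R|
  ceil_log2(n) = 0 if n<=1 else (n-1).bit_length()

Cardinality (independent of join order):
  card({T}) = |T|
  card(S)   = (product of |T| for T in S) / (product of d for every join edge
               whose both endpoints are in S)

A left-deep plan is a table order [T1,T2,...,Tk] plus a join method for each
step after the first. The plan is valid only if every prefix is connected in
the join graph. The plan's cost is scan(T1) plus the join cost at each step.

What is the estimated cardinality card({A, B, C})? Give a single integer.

Tables in S: A(80), B(20), C(200)
Edges inside S: B-C(d=4), B-A(d=10)
numerator = 80 * 20 * 200 = 320000
denominator = 4 * 10 = 40
card(S) = 320000 / 40 = 8000

8000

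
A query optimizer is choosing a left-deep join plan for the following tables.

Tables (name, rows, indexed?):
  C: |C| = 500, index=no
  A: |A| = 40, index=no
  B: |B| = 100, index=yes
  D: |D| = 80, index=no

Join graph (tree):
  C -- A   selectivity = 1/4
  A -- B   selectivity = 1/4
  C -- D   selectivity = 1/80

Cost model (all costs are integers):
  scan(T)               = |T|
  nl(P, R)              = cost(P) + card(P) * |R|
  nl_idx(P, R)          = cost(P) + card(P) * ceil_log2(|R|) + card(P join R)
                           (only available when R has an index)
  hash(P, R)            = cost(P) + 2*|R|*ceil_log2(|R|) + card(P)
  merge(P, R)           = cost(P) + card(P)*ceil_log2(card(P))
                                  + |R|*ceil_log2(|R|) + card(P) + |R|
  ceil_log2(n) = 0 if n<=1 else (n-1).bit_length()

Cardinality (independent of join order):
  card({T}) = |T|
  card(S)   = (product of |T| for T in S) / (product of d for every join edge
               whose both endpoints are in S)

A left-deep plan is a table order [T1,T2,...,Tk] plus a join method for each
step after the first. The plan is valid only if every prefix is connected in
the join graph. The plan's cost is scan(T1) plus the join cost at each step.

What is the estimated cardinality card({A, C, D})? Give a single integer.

Tables in S: A(40), C(500), D(80)
Edges inside S: C-A(d=4), C-D(d=80)
numerator = 40 * 500 * 80 = 1600000
denominator = 4 * 80 = 320
card(S) = 1600000 / 320 = 5000

5000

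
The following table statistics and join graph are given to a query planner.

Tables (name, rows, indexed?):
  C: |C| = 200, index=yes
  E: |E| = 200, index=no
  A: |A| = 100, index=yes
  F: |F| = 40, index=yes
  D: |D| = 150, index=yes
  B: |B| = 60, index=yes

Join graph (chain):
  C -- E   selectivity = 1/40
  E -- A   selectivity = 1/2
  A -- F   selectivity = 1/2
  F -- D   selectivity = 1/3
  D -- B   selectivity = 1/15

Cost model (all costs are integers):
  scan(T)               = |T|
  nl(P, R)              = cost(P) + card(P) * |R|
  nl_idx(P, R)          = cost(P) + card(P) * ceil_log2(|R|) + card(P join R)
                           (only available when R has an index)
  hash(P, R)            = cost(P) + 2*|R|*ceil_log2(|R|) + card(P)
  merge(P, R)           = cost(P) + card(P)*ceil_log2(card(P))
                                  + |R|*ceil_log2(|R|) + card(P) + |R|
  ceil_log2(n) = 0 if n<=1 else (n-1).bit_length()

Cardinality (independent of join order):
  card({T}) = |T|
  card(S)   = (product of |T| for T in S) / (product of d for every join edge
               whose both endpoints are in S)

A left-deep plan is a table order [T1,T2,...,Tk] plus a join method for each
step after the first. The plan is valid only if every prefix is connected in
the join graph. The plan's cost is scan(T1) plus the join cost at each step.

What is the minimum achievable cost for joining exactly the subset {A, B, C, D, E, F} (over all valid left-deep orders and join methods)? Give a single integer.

40417900

Selinger DP over subsets of {A,B,C,D,E,F}:
  {C}: scan cost=200, card=200
  {E}: scan cost=200, card=200
  {A}: scan cost=100, card=100
  {F}: scan cost=40, card=40
  {D}: scan cost=150, card=150
  {B}: scan cost=60, card=60
  {CE}: card=1000; try (C,nl_idx)→2800, (E,hash)→3600, (C,hash)→3600, (E,merge)→3800, (C,merge)→3800, (E,nl)→40200 …(+1); best=2800 via (C,nl_idx)
  {AE}: card=10000; try (A,hash)→1800, (E,merge)→2700, (A,merge)→2800, (E,hash)→3400, (A,nl_idx)→11600, (E,nl)→20100 …(+1); best=1800 via (A,hash)
  {AF}: card=2000; try (F,hash)→680, (A,merge)→1120, (F,merge)→1180, (A,hash)→1480, (A,nl_idx)→2320, (F,nl_idx)→2700 …(+2); best=680 via (F,hash)
  {DF}: card=2000; try (F,hash)→780, (D,merge)→1670, (F,merge)→1780, (D,nl_idx)→2360, (D,hash)→2480, (F,nl_idx)→3050 …(+2); best=780 via (F,hash)
  {BD}: card=600; try (B,hash)→1020, (D,nl_idx)→1140, (B,nl_idx)→1650, (D,merge)→1830, (B,merge)→1920, (D,hash)→2520 …(+2); best=1020 via (B,hash)
  {ACE}: card=50000; try (A,hash)→5200, (A,merge)→14600, (C,hash)→15000, (A,nl_idx)→59800, (A,nl)→102800, (C,nl_idx)→131800 …(+2); best=5200 via (A,hash)
  {AEF}: card=200000; try (E,hash)→5880, (F,hash)→12280, (E,merge)→26480, (F,merge)→152080, (F,nl_idx)→261800, (E,nl)→400680 …(+1); best=5880 via (E,hash)
  {ADF}: card=100000; try (A,hash)→4180, (D,hash)→5080, (A,merge)→25580, (D,merge)→26030, (A,nl_idx)→114780, (D,nl_idx)→116680 …(+2); best=4180 via (A,hash)
  {BDF}: card=8000; try (F,hash)→2100, (B,hash)→3500, (F,merge)→7900, (F,nl_idx)→12620, (B,nl_idx)→20780, (F,nl)→25020 …(+2); best=2100 via (F,hash)
  {ACEF}: card=1000000; try (F,hash)→55680, (C,hash)→209080, (F,merge)→855480, (F,nl_idx)→1305200, (F,nl)→2005200, (C,nl_idx)→2605880 …(+2); best=55680 via (F,hash)
  {ADEF}: card=10000000; try (E,hash)→107380, (D,hash)→208280, (E,merge)→1805980, (D,merge)→3807230, (D,nl_idx)→11605880, (E,nl)→20004180 …(+1); best=107380 via (E,hash)
  {ABDF}: card=400000; try (A,hash)→11500, (B,hash)→104900, (A,merge)→114900, (A,nl_idx)→458100, (A,nl)→802100, (B,nl_idx)→1004180 …(+2); best=11500 via (A,hash)
  {ACDEF}: card=50000000; try (D,hash)→1058080, (C,hash)→10110580, (D,merge)→21057030, (D,nl_idx)→58055680, (C,nl_idx)→130107380, (D,nl)→150055680 …(+2); best=1058080 via (D,hash)
  {ABDEF}: card=40000000; try (E,hash)→414700, (E,merge)→8013300, (B,hash)→10108100, (E,nl)→80011500, (B,nl_idx)→100107380, (B,merge)→250107800 …(+1); best=414700 via (E,hash)
  {ABCDEF}: card=200000000; try (C,hash)→40417900, (B,hash)→51058800, (B,nl_idx)→501058080, (C,nl_idx)→520414700, (C,merge)→1080416500, (B,merge)→1351058500 …(+2); best=40417900 via (C,hash)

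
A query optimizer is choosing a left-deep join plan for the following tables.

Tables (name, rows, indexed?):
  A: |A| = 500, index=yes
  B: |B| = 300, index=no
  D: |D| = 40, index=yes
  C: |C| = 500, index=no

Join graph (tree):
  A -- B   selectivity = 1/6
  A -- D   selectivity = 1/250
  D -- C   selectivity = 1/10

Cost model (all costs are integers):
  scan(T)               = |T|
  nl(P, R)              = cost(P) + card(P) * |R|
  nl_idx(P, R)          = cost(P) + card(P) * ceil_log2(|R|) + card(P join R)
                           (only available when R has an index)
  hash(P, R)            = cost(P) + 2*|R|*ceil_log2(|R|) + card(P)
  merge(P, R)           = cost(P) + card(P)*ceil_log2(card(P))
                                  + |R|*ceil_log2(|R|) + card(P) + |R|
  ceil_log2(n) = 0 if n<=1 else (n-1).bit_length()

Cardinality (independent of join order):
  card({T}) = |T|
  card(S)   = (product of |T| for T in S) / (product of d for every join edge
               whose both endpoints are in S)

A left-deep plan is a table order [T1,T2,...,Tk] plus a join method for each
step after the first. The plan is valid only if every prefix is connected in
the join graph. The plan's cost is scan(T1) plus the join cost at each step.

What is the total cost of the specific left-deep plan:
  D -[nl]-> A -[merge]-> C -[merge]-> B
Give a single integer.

80680

step 1: scan D: cost=40, card=40
step 2: join A via nl
    card(P join A) = 40*500/(250) = 80
    cost = 40 + 40*500 = 20040
step 3: join C via merge
    card(P join C) = 80*500/(10) = 4000
    cost = 20040 + 80*7 + 500*9 + 80 + 500 = 25680
step 4: join B via merge
    card(P join B) = 4000*300/(6) = 200000
    cost = 25680 + 4000*12 + 300*9 + 4000 + 300 = 80680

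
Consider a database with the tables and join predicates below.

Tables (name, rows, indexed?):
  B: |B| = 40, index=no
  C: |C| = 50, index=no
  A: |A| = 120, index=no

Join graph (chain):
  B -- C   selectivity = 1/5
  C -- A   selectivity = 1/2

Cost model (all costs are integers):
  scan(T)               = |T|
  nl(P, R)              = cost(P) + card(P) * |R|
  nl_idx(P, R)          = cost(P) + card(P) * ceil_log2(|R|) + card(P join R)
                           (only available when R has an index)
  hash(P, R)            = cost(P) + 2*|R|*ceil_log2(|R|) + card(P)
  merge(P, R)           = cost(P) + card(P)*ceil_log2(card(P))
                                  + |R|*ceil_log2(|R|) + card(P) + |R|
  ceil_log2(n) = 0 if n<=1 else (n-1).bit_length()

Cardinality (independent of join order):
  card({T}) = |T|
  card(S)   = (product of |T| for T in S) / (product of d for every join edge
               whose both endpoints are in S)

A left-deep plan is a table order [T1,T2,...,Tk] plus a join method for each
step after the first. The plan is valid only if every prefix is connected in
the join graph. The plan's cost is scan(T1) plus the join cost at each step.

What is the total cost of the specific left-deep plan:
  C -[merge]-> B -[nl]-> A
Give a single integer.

48680

step 1: scan C: cost=50, card=50
step 2: join B via merge
    card(P join B) = 50*40/(5) = 400
    cost = 50 + 50*6 + 40*6 + 50 + 40 = 680
step 3: join A via nl
    card(P join A) = 400*120/(2) = 24000
    cost = 680 + 400*120 = 48680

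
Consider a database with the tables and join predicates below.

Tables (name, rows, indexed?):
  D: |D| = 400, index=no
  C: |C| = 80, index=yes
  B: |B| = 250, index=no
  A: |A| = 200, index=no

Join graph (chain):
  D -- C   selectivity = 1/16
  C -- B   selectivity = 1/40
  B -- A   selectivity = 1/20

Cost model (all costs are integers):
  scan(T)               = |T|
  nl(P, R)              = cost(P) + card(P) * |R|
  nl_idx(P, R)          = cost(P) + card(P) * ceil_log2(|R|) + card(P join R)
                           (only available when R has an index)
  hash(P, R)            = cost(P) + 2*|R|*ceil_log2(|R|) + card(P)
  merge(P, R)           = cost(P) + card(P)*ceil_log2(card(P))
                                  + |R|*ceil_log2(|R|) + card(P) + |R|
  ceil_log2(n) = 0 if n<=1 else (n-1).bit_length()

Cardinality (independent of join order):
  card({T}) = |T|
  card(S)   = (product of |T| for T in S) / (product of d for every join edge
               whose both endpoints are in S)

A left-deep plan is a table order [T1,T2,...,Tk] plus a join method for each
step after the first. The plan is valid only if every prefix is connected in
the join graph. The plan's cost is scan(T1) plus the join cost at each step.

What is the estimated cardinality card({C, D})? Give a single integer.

Tables in S: C(80), D(400)
Edges inside S: D-C(d=16)
numerator = 80 * 400 = 32000
denominator = 16 = 16
card(S) = 32000 / 16 = 2000

2000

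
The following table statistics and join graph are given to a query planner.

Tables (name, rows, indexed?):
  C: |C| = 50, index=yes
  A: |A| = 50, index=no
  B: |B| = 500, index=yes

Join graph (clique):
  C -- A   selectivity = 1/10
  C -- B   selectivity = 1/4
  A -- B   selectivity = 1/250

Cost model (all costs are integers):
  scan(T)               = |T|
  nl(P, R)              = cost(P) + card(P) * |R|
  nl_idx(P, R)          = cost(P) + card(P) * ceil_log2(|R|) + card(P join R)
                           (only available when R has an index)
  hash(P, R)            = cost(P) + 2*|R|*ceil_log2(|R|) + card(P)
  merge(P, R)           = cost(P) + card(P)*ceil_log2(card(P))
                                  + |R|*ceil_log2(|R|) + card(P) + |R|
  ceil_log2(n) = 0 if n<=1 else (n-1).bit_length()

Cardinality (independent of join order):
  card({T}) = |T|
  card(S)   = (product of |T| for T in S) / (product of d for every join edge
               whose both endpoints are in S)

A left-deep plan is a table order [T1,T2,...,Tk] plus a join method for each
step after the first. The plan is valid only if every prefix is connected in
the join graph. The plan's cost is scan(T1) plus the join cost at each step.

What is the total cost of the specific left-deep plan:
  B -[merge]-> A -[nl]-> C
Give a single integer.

10850

step 1: scan B: cost=500, card=500
step 2: join A via merge
    card(P join A) = 500*50/(250) = 100
    cost = 500 + 500*9 + 50*6 + 500 + 50 = 5850
step 3: join C via nl
    card(P join C) = 100*50/(10*4) = 125
    cost = 5850 + 100*50 = 10850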